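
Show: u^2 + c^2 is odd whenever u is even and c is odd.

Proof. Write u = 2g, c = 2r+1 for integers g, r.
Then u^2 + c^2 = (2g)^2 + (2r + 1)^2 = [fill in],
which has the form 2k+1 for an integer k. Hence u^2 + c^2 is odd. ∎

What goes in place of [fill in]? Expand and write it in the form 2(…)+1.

Expanding: (2g)^2 + (2r + 1)^2 = 4g^2 + 4r^2 + 4r + 1.
Every term except the constant is even, so this is 2(2g^2 + 2r^2 + 2r) + 1,
and 2g^2 + 2r^2 + 2r ∈ ℤ gives the required form.

2(2g^2 + 2r^2 + 2r) + 1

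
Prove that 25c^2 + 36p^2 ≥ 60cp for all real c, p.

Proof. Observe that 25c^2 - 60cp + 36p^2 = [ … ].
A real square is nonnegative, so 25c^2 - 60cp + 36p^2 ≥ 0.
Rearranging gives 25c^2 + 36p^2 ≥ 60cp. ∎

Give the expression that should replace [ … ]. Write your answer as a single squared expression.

The leading and trailing coefficients are 5^2 and 6^2, and 60 = 2·5·6, so the trinomial is (5c - 6p)^2.
Hence 25c^2 - 60cp + 36p^2 ≥ 0.

(5c - 6p)^2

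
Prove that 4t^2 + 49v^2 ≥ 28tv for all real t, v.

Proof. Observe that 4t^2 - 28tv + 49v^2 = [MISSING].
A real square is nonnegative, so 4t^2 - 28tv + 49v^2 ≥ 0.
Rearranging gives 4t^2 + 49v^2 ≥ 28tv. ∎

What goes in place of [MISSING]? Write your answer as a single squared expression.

(2t - 7v)^2

4t^2 - 28tv + 49v^2 is a perfect-square trinomial: the outer terms are (2t)^2 and (7v)^2, and the cross term is -2·2t·7v.
So 4t^2 - 28tv + 49v^2 = (2t - 7v)^2 ≥ 0.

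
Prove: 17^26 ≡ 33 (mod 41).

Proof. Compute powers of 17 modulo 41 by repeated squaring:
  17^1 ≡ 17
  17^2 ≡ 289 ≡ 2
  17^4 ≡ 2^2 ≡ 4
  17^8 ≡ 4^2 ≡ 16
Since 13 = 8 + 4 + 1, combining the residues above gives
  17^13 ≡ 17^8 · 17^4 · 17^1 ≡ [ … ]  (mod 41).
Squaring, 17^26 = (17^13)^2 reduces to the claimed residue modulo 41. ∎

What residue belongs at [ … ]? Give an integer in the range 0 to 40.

22

Multiply the listed residues: 16 · 4 · 17 = 64 → 1088.
Reducing modulo 41: 1088 = 26·41 + 22, so 17^13 ≡ 22.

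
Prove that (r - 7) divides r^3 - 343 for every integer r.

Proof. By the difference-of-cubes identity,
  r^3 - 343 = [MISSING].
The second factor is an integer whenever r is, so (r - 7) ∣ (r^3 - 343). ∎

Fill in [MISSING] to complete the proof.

(r - 7)(r^2 + 7r + 49)

Polynomial division of r^3 - 343 by r - 7 leaves remainder 0 and quotient r^2 + 7r + 49.
Hence r^3 - 343 = (r - 7)(r^2 + 7r + 49).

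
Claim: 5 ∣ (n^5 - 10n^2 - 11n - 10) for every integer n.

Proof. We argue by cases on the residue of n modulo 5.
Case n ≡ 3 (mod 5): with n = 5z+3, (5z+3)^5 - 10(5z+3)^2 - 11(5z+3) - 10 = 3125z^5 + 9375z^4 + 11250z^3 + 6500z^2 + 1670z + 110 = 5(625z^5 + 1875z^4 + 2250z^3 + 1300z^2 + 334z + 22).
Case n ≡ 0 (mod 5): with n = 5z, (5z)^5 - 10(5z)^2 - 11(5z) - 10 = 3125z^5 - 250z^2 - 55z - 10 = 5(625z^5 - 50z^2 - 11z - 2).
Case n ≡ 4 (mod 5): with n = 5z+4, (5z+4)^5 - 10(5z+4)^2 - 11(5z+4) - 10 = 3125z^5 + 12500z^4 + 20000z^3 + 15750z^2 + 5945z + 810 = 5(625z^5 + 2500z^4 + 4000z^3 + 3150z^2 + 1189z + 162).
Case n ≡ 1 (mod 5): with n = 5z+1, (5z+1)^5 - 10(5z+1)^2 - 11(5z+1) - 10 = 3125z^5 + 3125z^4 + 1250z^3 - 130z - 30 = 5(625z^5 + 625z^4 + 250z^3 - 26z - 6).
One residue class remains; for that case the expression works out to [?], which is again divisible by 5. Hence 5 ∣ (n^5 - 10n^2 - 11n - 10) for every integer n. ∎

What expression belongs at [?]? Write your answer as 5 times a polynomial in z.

Only n ≡ 2 (mod 5) is unaccounted for. Put n = 5z+2:
(5z+2)^5 - 10(5z+2)^2 - 11(5z+2) - 10 expands to 3125z^5 + 6250z^4 + 5000z^3 + 1750z^2 + 145z - 40,
and factoring out 5 leaves 5(625z^5 + 1250z^4 + 1000z^3 + 350z^2 + 29z - 8).

5(625z^5 + 1250z^4 + 1000z^3 + 350z^2 + 29z - 8)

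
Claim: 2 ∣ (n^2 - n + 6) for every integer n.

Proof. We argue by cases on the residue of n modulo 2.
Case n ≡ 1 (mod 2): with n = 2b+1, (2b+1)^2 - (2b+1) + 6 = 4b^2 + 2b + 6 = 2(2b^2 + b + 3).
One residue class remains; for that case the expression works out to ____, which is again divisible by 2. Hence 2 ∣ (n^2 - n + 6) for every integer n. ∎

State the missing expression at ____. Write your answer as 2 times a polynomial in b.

The residues treated are {1}, so the missing case is n ≡ 0 (mod 2); write n = 2b.
Then (2b)^2 - (2b) + 6 = 4b^2 - 2b + 6 = 2(2b^2 - b + 3).

2(2b^2 - b + 3)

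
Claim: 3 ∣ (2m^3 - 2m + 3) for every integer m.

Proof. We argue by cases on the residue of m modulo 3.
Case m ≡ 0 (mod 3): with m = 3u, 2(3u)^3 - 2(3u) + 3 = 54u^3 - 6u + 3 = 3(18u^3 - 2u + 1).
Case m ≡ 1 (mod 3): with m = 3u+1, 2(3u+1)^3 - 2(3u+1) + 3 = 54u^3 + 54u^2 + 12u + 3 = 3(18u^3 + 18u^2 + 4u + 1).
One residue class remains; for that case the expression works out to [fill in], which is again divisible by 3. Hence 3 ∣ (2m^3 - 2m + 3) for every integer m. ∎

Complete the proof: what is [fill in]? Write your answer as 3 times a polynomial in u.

3(18u^3 + 36u^2 + 22u + 5)

Only m ≡ 2 (mod 3) is unaccounted for. Put m = 3u+2:
2(3u+2)^3 - 2(3u+2) + 3 expands to 54u^3 + 108u^2 + 66u + 15,
and factoring out 3 leaves 3(18u^3 + 36u^2 + 22u + 5).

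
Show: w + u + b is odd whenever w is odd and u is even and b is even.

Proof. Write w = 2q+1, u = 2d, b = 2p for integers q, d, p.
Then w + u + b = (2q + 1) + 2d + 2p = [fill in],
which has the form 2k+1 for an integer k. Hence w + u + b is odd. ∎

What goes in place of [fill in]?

2(d + p + q) + 1

Expanding: (2q + 1) + 2d + 2p = 2d + 2p + 2q + 1.
Every term except the constant is even, so this is 2(d + p + q) + 1,
and d + p + q ∈ ℤ gives the required form.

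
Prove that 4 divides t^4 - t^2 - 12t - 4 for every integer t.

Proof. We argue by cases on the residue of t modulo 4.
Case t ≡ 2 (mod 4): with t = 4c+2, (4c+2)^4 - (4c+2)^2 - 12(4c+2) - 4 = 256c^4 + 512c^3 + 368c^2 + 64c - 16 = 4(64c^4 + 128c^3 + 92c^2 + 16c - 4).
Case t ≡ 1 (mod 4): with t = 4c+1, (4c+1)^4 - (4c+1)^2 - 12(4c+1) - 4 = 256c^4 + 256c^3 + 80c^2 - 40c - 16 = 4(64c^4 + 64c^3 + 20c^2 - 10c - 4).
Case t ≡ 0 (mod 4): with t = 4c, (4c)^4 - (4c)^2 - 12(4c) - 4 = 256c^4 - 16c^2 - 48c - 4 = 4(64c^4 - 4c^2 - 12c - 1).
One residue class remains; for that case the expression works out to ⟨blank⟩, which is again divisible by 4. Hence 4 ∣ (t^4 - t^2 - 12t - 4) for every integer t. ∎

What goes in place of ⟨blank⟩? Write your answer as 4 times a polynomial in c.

The residues treated are {2, 1, 0}, so the missing case is t ≡ 3 (mod 4); write t = 4c+3.
Then (4c+3)^4 - (4c+3)^2 - 12(4c+3) - 4 = 256c^4 + 768c^3 + 848c^2 + 360c + 32 = 4(64c^4 + 192c^3 + 212c^2 + 90c + 8).

4(64c^4 + 192c^3 + 212c^2 + 90c + 8)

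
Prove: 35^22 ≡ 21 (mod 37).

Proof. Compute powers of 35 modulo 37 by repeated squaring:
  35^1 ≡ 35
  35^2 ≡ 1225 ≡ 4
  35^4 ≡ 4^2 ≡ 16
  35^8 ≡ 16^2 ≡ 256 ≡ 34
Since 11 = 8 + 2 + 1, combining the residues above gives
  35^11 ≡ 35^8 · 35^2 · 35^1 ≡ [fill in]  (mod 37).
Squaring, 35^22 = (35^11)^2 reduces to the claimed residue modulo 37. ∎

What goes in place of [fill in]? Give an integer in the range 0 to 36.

Multiply the listed residues: 34 · 4 · 35 = 136 → 4760.
Reducing modulo 37: 4760 = 128·37 + 24, so 35^11 ≡ 24.

24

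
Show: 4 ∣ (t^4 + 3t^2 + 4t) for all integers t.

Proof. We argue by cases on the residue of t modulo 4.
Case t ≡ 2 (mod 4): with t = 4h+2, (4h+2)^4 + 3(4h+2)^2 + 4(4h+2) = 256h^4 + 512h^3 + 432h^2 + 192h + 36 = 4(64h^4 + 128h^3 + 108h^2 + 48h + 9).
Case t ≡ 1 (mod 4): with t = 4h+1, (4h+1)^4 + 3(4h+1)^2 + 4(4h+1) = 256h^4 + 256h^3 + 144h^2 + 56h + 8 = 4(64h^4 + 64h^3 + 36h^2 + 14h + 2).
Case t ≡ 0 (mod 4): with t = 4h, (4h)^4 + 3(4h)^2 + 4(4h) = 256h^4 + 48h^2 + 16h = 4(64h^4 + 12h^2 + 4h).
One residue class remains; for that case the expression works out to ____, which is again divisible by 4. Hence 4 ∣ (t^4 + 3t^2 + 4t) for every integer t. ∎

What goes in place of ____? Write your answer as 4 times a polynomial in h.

4(64h^4 + 192h^3 + 228h^2 + 130h + 30)

The residues treated are {2, 1, 0}, so the missing case is t ≡ 3 (mod 4); write t = 4h+3.
Then (4h+3)^4 + 3(4h+3)^2 + 4(4h+3) = 256h^4 + 768h^3 + 912h^2 + 520h + 120 = 4(64h^4 + 192h^3 + 228h^2 + 130h + 30).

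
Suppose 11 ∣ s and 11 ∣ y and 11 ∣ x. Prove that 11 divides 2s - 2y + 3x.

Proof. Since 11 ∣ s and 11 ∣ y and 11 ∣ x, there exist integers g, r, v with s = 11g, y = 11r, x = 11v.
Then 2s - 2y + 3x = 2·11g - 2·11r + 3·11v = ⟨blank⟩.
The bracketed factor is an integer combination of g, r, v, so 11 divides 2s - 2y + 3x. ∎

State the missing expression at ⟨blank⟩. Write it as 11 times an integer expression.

11(2g - 2r + 3v)

Pull the common 11 out of every term: 2·11g - 2·11r + 3·11v = 11(2g - 2r + 3v).
2g - 2r + 3v is an integer, which exhibits the divisibility.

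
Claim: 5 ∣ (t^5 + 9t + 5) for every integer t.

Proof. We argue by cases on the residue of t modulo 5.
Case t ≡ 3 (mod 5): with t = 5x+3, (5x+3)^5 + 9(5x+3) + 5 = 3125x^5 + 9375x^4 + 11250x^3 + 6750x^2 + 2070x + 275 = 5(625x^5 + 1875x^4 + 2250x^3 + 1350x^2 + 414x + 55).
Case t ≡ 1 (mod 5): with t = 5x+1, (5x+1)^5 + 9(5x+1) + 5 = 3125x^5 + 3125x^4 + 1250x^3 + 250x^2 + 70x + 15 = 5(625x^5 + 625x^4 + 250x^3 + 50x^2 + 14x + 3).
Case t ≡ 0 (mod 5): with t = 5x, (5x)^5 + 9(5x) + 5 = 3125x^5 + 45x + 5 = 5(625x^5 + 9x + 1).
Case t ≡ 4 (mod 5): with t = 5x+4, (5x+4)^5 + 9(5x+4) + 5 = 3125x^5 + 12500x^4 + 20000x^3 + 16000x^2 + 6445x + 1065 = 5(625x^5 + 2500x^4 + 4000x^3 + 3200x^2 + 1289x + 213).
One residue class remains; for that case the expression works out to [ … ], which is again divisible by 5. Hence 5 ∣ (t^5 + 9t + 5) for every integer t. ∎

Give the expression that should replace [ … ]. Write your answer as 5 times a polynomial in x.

Only t ≡ 2 (mod 5) is unaccounted for. Put t = 5x+2:
(5x+2)^5 + 9(5x+2) + 5 expands to 3125x^5 + 6250x^4 + 5000x^3 + 2000x^2 + 445x + 55,
and factoring out 5 leaves 5(625x^5 + 1250x^4 + 1000x^3 + 400x^2 + 89x + 11).

5(625x^5 + 1250x^4 + 1000x^3 + 400x^2 + 89x + 11)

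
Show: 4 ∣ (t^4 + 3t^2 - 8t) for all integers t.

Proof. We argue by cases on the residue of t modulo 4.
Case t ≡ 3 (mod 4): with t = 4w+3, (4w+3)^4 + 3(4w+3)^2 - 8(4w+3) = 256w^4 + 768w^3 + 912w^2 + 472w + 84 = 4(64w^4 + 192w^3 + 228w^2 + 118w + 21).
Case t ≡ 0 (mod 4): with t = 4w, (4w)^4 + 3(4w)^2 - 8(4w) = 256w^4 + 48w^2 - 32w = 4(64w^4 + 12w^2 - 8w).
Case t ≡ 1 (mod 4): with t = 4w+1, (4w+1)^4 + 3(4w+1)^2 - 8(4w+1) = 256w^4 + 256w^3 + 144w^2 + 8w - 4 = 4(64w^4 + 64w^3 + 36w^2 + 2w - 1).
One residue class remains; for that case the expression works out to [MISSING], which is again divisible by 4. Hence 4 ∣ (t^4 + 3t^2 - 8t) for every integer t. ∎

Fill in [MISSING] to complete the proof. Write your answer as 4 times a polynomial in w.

The residues treated are {3, 0, 1}, so the missing case is t ≡ 2 (mod 4); write t = 4w+2.
Then (4w+2)^4 + 3(4w+2)^2 - 8(4w+2) = 256w^4 + 512w^3 + 432w^2 + 144w + 12 = 4(64w^4 + 128w^3 + 108w^2 + 36w + 3).

4(64w^4 + 128w^3 + 108w^2 + 36w + 3)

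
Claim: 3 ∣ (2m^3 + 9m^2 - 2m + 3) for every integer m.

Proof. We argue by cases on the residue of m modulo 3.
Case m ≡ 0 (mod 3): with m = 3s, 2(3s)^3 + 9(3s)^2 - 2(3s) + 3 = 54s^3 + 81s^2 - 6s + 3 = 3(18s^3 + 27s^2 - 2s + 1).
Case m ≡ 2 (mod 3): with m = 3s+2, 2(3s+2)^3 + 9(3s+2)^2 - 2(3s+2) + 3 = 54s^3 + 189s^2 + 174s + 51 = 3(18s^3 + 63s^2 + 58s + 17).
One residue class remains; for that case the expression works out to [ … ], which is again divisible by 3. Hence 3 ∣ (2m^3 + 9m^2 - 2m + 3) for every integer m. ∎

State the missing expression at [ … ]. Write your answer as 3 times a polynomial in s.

The residues treated are {0, 2}, so the missing case is m ≡ 1 (mod 3); write m = 3s+1.
Then 2(3s+1)^3 + 9(3s+1)^2 - 2(3s+1) + 3 = 54s^3 + 135s^2 + 66s + 12 = 3(18s^3 + 45s^2 + 22s + 4).

3(18s^3 + 45s^2 + 22s + 4)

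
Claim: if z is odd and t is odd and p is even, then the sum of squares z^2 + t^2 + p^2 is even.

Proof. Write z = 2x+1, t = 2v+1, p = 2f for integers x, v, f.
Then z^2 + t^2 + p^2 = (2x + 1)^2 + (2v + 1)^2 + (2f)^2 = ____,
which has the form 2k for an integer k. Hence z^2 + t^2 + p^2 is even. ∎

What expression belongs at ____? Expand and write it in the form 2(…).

2(2f^2 + 2v^2 + 2v + 2x^2 + 2x + 1)

(2x + 1)^2 + (2v + 1)^2 + (2f)^2 = 4f^2 + 4v^2 + 4v + 4x^2 + 4x + 2
= 2(2f^2 + 2v^2 + 2v + 2x^2 + 2x + 1).
Since 2f^2 + 2v^2 + 2v + 2x^2 + 2x + 1 is an integer, the sum of squares is of the form 2k for an integer k.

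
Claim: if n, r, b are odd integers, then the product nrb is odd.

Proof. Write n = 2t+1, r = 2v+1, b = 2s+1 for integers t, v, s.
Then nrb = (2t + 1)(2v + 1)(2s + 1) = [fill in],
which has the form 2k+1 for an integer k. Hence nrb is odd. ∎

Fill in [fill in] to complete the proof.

2(4stv + 2st + 2sv + s + 2tv + t + v) + 1

(2t + 1)(2v + 1)(2s + 1) = 8stv + 4st + 4sv + 2s + 4tv + 2t + 2v + 1
= 2(4stv + 2st + 2sv + s + 2tv + t + v) + 1.
Since 4stv + 2st + 2sv + s + 2tv + t + v is an integer, the product is of the form 2k+1 for an integer k.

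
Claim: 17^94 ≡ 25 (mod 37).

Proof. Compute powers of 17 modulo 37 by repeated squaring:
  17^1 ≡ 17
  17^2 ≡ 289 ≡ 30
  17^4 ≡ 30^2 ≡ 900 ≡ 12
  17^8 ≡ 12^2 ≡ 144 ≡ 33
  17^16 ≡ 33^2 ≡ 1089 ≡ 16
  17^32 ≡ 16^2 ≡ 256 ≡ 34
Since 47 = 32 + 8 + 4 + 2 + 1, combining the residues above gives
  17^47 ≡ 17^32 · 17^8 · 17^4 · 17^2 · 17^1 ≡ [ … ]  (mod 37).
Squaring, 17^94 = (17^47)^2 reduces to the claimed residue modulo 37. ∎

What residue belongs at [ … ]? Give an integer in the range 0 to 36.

32

17^32 · 17^8 · 17^4 · 17^2 · 17^1 ≡ 34 · 33 · 12 · 30 · 17 = 6866640.
6866640 mod 37 = 32, so 17^47 ≡ 32 (mod 37).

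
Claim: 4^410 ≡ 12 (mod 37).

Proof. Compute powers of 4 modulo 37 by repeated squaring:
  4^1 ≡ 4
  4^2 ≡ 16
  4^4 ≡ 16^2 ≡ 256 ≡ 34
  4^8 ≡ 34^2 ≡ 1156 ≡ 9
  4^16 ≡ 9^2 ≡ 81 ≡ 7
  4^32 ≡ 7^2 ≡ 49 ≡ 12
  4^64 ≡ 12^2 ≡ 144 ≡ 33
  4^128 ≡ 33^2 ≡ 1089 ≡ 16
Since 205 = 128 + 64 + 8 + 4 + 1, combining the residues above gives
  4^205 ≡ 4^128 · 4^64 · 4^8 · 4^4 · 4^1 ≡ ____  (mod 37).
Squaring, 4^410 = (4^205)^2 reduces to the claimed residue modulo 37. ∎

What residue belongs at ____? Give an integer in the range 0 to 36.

4^128 · 4^64 · 4^8 · 4^4 · 4^1 ≡ 16 · 33 · 9 · 34 · 4 = 646272.
646272 mod 37 = 30, so 4^205 ≡ 30 (mod 37).

30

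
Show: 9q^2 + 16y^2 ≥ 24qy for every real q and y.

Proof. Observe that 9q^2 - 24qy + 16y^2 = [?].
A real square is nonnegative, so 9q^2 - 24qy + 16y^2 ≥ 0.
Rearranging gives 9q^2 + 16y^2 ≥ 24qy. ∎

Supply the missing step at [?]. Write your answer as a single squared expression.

(3q - 4y)^2

The leading and trailing coefficients are 3^2 and 4^2, and 24 = 2·3·4, so the trinomial is (3q - 4y)^2.
Hence 9q^2 - 24qy + 16y^2 ≥ 0.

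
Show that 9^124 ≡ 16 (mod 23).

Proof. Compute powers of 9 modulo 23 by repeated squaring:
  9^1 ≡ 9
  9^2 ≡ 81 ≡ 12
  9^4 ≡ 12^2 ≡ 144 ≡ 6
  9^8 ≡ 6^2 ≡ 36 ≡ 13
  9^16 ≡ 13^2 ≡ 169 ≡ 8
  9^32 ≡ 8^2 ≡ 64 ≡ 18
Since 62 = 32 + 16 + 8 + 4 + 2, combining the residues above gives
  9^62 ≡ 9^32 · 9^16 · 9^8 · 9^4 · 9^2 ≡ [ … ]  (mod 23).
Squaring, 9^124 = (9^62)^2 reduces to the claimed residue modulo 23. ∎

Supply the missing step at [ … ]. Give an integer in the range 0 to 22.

4

9^32 · 9^16 · 9^8 · 9^4 · 9^2 ≡ 18 · 8 · 13 · 6 · 12 = 134784.
134784 mod 23 = 4, so 9^62 ≡ 4 (mod 23).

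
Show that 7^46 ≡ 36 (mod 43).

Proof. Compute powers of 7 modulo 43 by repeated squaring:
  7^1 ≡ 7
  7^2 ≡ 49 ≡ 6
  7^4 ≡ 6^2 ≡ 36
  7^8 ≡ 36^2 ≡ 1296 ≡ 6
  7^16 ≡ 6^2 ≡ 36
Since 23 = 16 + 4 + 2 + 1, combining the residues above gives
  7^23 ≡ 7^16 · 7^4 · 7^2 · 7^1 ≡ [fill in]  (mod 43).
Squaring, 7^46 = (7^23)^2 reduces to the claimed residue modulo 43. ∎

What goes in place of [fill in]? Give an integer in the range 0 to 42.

37

Multiply the listed residues: 36 · 36 · 6 · 7 = 1296 → 7776 → 54432.
Reducing modulo 43: 54432 = 1265·43 + 37, so 7^23 ≡ 37.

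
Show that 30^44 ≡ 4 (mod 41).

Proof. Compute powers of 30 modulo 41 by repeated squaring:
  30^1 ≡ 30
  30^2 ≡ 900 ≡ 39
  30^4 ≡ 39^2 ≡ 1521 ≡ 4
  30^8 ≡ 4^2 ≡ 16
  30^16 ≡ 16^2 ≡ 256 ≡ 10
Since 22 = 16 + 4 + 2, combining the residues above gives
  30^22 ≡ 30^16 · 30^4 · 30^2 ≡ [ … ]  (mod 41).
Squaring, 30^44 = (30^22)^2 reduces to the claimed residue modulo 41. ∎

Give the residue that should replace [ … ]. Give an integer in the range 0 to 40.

2

30^16 · 30^4 · 30^2 ≡ 10 · 4 · 39 = 1560.
1560 mod 41 = 2, so 30^22 ≡ 2 (mod 41).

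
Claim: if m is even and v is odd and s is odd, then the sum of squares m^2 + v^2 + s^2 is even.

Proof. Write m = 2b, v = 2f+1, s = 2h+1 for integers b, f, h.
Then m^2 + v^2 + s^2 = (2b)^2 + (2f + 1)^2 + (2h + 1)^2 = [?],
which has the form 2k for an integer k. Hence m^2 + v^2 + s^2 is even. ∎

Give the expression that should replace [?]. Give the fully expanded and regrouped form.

Expanding: (2b)^2 + (2f + 1)^2 + (2h + 1)^2 = 4b^2 + 4f^2 + 4f + 4h^2 + 4h + 2.
Every term is even; pulling out the factor of 2 gives 2(2b^2 + 2f^2 + 2f + 2h^2 + 2h + 1).

2(2b^2 + 2f^2 + 2f + 2h^2 + 2h + 1)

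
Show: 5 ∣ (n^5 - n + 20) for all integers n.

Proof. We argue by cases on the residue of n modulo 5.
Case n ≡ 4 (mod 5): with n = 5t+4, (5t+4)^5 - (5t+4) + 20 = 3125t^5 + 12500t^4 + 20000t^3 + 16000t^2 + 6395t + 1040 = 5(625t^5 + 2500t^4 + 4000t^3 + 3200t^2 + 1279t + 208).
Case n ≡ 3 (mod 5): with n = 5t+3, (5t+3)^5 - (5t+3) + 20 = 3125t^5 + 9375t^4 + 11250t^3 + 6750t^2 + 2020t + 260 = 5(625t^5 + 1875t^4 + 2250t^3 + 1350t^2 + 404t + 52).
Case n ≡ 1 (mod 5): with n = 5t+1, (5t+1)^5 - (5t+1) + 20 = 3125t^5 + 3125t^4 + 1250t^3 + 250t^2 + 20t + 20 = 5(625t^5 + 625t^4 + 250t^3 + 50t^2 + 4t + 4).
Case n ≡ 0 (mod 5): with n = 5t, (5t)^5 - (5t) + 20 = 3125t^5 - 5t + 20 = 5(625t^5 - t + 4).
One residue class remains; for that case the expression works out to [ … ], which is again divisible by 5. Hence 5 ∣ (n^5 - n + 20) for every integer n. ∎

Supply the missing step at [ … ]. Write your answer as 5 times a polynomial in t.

The residues treated are {4, 3, 1, 0}, so the missing case is n ≡ 2 (mod 5); write n = 5t+2.
Then (5t+2)^5 - (5t+2) + 20 = 3125t^5 + 6250t^4 + 5000t^3 + 2000t^2 + 395t + 50 = 5(625t^5 + 1250t^4 + 1000t^3 + 400t^2 + 79t + 10).

5(625t^5 + 1250t^4 + 1000t^3 + 400t^2 + 79t + 10)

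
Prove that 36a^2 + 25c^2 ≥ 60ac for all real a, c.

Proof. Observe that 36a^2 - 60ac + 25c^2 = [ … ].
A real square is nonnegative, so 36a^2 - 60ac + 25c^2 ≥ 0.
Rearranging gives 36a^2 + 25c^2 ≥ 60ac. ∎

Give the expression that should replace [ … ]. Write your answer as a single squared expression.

(6a - 5c)^2

36a^2 - 60ac + 25c^2 is a perfect-square trinomial: the outer terms are (6a)^2 and (5c)^2, and the cross term is -2·6a·5c.
So 36a^2 - 60ac + 25c^2 = (6a - 5c)^2 ≥ 0.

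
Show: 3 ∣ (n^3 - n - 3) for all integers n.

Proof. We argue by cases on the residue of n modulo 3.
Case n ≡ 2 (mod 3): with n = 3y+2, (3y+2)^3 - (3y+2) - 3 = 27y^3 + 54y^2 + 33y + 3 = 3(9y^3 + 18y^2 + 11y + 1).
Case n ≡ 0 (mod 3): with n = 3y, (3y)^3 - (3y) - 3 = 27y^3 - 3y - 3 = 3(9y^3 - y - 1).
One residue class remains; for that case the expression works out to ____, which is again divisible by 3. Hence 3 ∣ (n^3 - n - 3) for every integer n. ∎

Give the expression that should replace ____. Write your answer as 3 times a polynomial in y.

Only n ≡ 1 (mod 3) is unaccounted for. Put n = 3y+1:
(3y+1)^3 - (3y+1) - 3 expands to 27y^3 + 27y^2 + 6y - 3,
and factoring out 3 leaves 3(9y^3 + 9y^2 + 2y - 1).

3(9y^3 + 9y^2 + 2y - 1)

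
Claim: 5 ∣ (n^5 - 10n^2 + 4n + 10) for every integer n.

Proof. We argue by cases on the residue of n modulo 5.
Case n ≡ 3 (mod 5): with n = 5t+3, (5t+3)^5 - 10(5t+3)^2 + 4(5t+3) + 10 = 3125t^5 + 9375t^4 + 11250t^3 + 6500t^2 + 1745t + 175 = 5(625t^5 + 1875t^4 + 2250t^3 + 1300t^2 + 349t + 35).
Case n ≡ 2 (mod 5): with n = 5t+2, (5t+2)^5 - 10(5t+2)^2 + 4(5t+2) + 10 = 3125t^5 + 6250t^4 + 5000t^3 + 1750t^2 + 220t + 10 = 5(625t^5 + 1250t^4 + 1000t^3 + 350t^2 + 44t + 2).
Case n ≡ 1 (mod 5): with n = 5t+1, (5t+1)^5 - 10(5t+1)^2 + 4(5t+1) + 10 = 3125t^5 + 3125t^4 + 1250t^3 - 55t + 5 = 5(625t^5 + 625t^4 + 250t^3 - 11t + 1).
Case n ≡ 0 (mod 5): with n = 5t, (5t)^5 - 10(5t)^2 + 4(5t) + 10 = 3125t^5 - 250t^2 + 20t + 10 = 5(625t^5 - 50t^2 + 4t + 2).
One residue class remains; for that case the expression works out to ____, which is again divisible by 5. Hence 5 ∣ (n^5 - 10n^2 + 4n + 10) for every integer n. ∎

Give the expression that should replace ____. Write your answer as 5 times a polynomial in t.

Only n ≡ 4 (mod 5) is unaccounted for. Put n = 5t+4:
(5t+4)^5 - 10(5t+4)^2 + 4(5t+4) + 10 expands to 3125t^5 + 12500t^4 + 20000t^3 + 15750t^2 + 6020t + 890,
and factoring out 5 leaves 5(625t^5 + 2500t^4 + 4000t^3 + 3150t^2 + 1204t + 178).

5(625t^5 + 2500t^4 + 4000t^3 + 3150t^2 + 1204t + 178)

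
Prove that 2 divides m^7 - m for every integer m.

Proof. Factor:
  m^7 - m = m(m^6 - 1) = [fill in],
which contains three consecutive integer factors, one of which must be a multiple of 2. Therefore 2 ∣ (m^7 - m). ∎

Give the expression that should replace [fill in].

(m - 1)m(m + 1)(m^4 + m^2 + 1)

m^6 - 1 = (m^2 - 1)(m^4 + m^2 + 1), and m^2 - 1 = (m-1)(m+1).
So m(m^6 - 1) = (m - 1)m(m + 1)(m^4 + m^2 + 1).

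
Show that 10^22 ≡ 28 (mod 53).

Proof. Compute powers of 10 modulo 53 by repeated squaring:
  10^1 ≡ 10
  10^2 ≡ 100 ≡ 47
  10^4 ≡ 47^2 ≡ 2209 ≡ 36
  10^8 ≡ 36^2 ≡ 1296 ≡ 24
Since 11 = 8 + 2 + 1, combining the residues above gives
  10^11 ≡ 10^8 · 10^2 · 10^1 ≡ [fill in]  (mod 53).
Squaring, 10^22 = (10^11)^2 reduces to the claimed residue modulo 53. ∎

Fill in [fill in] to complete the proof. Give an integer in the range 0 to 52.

44

10^8 · 10^2 · 10^1 ≡ 24 · 47 · 10 = 11280.
11280 mod 53 = 44, so 10^11 ≡ 44 (mod 53).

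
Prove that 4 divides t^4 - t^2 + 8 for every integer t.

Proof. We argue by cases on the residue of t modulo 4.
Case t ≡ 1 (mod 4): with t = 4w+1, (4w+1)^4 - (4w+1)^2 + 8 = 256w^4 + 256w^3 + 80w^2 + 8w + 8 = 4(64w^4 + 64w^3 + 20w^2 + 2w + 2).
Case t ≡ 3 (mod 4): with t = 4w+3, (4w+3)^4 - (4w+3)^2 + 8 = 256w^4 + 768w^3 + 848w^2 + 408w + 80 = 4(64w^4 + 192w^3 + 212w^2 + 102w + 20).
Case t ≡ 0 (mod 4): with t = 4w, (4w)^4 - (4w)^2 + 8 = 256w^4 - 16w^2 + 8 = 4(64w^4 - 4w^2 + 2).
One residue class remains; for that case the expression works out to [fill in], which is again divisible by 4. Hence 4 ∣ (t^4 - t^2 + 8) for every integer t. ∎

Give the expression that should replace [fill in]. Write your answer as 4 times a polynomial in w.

4(64w^4 + 128w^3 + 92w^2 + 28w + 5)

The residues treated are {1, 3, 0}, so the missing case is t ≡ 2 (mod 4); write t = 4w+2.
Then (4w+2)^4 - (4w+2)^2 + 8 = 256w^4 + 512w^3 + 368w^2 + 112w + 20 = 4(64w^4 + 128w^3 + 92w^2 + 28w + 5).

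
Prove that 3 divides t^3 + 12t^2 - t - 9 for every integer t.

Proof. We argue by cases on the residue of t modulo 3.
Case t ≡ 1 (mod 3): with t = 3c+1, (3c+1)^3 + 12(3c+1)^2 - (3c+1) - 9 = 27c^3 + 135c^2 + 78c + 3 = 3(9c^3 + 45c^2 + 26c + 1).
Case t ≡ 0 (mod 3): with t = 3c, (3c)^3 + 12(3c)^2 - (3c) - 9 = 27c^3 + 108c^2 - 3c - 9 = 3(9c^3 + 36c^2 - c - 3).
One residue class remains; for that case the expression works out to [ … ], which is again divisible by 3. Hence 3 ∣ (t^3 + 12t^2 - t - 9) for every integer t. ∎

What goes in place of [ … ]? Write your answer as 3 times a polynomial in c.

3(9c^3 + 54c^2 + 59c + 15)

Only t ≡ 2 (mod 3) is unaccounted for. Put t = 3c+2:
(3c+2)^3 + 12(3c+2)^2 - (3c+2) - 9 expands to 27c^3 + 162c^2 + 177c + 45,
and factoring out 3 leaves 3(9c^3 + 54c^2 + 59c + 15).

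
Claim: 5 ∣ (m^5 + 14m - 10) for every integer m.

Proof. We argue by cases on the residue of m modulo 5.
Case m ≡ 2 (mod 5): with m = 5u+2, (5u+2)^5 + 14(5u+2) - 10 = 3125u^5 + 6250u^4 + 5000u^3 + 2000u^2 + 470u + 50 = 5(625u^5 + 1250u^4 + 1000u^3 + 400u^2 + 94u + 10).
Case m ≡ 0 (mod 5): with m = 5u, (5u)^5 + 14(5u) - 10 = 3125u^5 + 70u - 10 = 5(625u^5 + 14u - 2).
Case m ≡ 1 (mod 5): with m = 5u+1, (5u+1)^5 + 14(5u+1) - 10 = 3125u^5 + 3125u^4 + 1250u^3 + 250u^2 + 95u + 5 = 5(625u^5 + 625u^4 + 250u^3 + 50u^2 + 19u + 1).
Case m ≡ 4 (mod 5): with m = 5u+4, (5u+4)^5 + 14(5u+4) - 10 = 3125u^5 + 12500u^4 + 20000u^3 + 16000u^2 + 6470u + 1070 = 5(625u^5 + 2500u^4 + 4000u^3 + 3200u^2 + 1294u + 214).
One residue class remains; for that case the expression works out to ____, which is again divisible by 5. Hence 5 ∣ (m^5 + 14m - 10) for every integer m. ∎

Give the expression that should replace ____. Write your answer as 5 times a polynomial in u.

5(625u^5 + 1875u^4 + 2250u^3 + 1350u^2 + 419u + 55)

Only m ≡ 3 (mod 5) is unaccounted for. Put m = 5u+3:
(5u+3)^5 + 14(5u+3) - 10 expands to 3125u^5 + 9375u^4 + 11250u^3 + 6750u^2 + 2095u + 275,
and factoring out 5 leaves 5(625u^5 + 1875u^4 + 2250u^3 + 1350u^2 + 419u + 55).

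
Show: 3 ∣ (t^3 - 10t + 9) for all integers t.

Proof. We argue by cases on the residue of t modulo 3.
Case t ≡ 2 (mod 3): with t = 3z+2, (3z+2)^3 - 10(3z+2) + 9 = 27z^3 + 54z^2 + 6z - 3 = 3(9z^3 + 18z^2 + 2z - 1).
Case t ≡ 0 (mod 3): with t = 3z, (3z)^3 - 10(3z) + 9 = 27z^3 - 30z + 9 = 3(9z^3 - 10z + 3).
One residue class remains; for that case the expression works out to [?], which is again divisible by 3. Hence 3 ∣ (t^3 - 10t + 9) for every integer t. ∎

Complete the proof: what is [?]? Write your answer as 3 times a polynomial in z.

3(9z^3 + 9z^2 - 7z)

Only t ≡ 1 (mod 3) is unaccounted for. Put t = 3z+1:
(3z+1)^3 - 10(3z+1) + 9 expands to 27z^3 + 27z^2 - 21z,
and factoring out 3 leaves 3(9z^3 + 9z^2 - 7z).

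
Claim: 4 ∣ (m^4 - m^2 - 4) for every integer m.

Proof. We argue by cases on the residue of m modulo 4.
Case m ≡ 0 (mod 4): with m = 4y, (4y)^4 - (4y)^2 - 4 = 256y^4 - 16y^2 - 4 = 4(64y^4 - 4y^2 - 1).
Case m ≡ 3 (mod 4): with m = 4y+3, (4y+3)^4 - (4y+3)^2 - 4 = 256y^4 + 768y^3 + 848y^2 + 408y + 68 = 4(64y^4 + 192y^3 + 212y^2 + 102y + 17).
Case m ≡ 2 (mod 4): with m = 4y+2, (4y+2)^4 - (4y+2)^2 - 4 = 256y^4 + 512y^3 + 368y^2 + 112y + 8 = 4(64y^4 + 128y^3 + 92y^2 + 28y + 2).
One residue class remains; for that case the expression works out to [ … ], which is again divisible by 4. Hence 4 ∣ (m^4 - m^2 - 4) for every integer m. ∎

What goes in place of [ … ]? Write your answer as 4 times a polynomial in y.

The residues treated are {0, 3, 2}, so the missing case is m ≡ 1 (mod 4); write m = 4y+1.
Then (4y+1)^4 - (4y+1)^2 - 4 = 256y^4 + 256y^3 + 80y^2 + 8y - 4 = 4(64y^4 + 64y^3 + 20y^2 + 2y - 1).

4(64y^4 + 64y^3 + 20y^2 + 2y - 1)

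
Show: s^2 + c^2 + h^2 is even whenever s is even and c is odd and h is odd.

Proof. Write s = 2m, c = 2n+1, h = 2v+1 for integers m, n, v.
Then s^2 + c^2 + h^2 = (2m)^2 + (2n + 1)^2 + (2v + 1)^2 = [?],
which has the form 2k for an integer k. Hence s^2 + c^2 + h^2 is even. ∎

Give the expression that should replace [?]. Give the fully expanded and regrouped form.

2(2m^2 + 2n^2 + 2n + 2v^2 + 2v + 1)

(2m)^2 + (2n + 1)^2 + (2v + 1)^2 = 4m^2 + 4n^2 + 4n + 4v^2 + 4v + 2
= 2(2m^2 + 2n^2 + 2n + 2v^2 + 2v + 1).
Since 2m^2 + 2n^2 + 2n + 2v^2 + 2v + 1 is an integer, the sum of squares is of the form 2k for an integer k.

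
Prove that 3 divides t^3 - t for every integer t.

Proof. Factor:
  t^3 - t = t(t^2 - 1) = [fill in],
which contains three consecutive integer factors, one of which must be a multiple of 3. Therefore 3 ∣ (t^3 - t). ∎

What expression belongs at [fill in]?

(t - 1)t(t + 1)

t(t^2 - 1) = t(t - 1)(t + 1) = (t - 1)t(t + 1).
These three factors are consecutive integers, so their product is divisible by 3.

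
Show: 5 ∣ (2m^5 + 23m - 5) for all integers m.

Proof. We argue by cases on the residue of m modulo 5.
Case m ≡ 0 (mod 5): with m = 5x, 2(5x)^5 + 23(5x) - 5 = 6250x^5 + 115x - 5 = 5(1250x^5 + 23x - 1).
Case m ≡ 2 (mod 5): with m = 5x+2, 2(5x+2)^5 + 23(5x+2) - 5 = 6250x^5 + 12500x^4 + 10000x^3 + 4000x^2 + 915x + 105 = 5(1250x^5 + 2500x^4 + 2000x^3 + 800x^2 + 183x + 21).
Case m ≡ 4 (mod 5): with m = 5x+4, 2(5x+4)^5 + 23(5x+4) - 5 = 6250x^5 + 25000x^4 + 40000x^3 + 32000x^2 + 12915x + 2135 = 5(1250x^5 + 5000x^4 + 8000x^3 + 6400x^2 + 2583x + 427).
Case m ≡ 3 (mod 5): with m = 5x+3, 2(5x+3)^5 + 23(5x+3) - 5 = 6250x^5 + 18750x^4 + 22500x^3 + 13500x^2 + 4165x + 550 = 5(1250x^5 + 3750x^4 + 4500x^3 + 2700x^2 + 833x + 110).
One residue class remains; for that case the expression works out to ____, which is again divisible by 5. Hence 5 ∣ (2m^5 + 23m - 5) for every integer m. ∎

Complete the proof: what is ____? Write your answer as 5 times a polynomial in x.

5(1250x^5 + 1250x^4 + 500x^3 + 100x^2 + 33x + 4)

The residues treated are {0, 2, 4, 3}, so the missing case is m ≡ 1 (mod 5); write m = 5x+1.
Then 2(5x+1)^5 + 23(5x+1) - 5 = 6250x^5 + 6250x^4 + 2500x^3 + 500x^2 + 165x + 20 = 5(1250x^5 + 1250x^4 + 500x^3 + 100x^2 + 33x + 4).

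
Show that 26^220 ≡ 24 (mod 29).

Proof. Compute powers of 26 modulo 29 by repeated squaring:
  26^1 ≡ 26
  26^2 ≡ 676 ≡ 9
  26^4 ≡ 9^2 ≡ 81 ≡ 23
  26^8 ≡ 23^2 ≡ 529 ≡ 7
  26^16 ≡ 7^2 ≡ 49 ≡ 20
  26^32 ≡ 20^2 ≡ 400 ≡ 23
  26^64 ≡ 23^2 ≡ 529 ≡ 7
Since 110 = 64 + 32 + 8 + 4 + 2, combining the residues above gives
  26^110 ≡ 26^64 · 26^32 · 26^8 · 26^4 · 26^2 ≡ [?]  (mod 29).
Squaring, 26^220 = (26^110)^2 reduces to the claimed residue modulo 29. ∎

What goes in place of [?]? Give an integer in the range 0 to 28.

13

26^64 · 26^32 · 26^8 · 26^4 · 26^2 ≡ 7 · 23 · 7 · 23 · 9 = 233289.
233289 mod 29 = 13, so 26^110 ≡ 13 (mod 29).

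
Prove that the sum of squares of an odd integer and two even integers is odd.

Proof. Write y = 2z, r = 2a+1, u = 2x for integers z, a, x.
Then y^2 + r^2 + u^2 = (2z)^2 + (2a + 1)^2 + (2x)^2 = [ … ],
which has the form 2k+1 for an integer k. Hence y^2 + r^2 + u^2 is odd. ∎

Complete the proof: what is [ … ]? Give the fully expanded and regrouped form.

(2z)^2 + (2a + 1)^2 + (2x)^2 = 4a^2 + 4a + 4x^2 + 4z^2 + 1
= 2(2a^2 + 2a + 2x^2 + 2z^2) + 1.
Since 2a^2 + 2a + 2x^2 + 2z^2 is an integer, the sum of squares is of the form 2k+1 for an integer k.

2(2a^2 + 2a + 2x^2 + 2z^2) + 1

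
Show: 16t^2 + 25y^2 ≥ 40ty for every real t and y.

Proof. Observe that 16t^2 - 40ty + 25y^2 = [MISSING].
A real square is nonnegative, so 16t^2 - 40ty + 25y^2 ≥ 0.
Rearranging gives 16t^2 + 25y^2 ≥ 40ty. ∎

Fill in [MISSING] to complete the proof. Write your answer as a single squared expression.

(4t - 5y)^2

The leading and trailing coefficients are 4^2 and 5^2, and 40 = 2·4·5, so the trinomial is (4t - 5y)^2.
Hence 16t^2 - 40ty + 25y^2 ≥ 0.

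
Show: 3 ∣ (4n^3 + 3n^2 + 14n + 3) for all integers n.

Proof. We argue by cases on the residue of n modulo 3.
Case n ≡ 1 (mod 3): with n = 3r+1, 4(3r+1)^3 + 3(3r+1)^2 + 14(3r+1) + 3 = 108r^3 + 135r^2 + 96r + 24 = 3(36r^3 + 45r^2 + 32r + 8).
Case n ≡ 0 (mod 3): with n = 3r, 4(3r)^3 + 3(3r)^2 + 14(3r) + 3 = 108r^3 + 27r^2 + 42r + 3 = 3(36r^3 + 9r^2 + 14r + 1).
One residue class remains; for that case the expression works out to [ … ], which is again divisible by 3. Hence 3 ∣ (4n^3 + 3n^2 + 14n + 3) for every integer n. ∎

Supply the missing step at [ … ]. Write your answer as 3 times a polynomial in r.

3(36r^3 + 81r^2 + 74r + 25)

Only n ≡ 2 (mod 3) is unaccounted for. Put n = 3r+2:
4(3r+2)^3 + 3(3r+2)^2 + 14(3r+2) + 3 expands to 108r^3 + 243r^2 + 222r + 75,
and factoring out 3 leaves 3(36r^3 + 81r^2 + 74r + 25).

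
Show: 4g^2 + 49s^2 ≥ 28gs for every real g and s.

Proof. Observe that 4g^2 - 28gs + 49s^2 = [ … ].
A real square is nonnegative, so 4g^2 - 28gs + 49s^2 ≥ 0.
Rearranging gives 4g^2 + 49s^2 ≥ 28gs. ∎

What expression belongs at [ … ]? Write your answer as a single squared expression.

The leading and trailing coefficients are 2^2 and 7^2, and 28 = 2·2·7, so the trinomial is (2g - 7s)^2.
Hence 4g^2 - 28gs + 49s^2 ≥ 0.

(2g - 7s)^2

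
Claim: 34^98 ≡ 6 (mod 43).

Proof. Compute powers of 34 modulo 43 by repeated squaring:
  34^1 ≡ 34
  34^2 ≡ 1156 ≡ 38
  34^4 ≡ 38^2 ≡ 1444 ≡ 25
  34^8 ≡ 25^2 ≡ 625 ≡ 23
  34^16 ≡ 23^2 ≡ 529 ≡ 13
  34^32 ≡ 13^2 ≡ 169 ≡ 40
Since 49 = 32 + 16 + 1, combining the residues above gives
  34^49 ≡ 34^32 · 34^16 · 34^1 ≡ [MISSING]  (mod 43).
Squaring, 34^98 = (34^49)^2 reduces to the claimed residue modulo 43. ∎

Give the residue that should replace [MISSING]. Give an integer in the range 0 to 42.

Multiply the listed residues: 40 · 13 · 34 = 520 → 17680.
Reducing modulo 43: 17680 = 411·43 + 7, so 34^49 ≡ 7.

7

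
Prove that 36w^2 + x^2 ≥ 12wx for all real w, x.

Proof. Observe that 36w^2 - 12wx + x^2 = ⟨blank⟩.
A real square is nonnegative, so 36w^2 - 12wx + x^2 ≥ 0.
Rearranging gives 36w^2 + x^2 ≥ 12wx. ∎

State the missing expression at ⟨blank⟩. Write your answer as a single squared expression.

(6w - x)^2

36w^2 - 12wx + x^2 is a perfect-square trinomial: the outer terms are (6w)^2 and (x)^2, and the cross term is -2·6w·x.
So 36w^2 - 12wx + x^2 = (6w - x)^2 ≥ 0.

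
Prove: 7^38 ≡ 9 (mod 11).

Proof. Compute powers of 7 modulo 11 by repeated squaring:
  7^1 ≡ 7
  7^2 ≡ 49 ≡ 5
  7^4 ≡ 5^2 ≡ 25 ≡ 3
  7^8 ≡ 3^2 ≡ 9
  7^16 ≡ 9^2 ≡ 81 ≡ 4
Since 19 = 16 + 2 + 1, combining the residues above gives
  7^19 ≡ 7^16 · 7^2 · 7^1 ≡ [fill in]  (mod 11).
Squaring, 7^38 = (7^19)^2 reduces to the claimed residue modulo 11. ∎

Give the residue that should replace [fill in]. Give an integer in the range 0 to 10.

8

7^16 · 7^2 · 7^1 ≡ 4 · 5 · 7 = 140.
140 mod 11 = 8, so 7^19 ≡ 8 (mod 11).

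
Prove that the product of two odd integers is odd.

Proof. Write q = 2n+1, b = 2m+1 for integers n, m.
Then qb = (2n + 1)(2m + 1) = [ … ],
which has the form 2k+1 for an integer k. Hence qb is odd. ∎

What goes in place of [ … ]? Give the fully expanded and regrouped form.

2(2mn + m + n) + 1

(2n + 1)(2m + 1) = 4mn + 2m + 2n + 1
= 2(2mn + m + n) + 1.
Since 2mn + m + n is an integer, the product is of the form 2k+1 for an integer k.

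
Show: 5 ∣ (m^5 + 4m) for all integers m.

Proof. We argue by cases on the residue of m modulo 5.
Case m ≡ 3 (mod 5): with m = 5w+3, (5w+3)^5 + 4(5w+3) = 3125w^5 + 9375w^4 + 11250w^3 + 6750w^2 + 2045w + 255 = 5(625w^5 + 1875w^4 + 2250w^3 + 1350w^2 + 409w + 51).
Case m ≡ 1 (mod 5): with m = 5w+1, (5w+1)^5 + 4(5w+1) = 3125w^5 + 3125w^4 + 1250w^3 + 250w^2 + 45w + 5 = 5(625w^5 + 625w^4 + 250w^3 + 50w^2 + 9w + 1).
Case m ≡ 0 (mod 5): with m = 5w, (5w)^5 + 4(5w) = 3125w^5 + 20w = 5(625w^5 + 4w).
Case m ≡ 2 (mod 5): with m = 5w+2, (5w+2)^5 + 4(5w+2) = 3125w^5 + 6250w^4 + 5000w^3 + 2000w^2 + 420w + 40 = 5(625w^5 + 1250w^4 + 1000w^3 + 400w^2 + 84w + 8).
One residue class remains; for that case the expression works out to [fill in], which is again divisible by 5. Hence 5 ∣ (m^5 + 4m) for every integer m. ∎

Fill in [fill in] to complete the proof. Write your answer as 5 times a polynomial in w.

The residues treated are {3, 1, 0, 2}, so the missing case is m ≡ 4 (mod 5); write m = 5w+4.
Then (5w+4)^5 + 4(5w+4) = 3125w^5 + 12500w^4 + 20000w^3 + 16000w^2 + 6420w + 1040 = 5(625w^5 + 2500w^4 + 4000w^3 + 3200w^2 + 1284w + 208).

5(625w^5 + 2500w^4 + 4000w^3 + 3200w^2 + 1284w + 208)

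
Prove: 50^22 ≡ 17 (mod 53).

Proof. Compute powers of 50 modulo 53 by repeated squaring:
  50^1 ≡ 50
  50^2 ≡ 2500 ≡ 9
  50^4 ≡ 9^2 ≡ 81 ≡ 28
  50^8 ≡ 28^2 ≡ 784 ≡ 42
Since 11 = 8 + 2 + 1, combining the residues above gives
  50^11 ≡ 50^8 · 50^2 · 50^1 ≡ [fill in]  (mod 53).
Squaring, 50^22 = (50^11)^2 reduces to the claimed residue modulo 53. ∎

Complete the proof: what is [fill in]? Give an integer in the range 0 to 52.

50^8 · 50^2 · 50^1 ≡ 42 · 9 · 50 = 18900.
18900 mod 53 = 32, so 50^11 ≡ 32 (mod 53).

32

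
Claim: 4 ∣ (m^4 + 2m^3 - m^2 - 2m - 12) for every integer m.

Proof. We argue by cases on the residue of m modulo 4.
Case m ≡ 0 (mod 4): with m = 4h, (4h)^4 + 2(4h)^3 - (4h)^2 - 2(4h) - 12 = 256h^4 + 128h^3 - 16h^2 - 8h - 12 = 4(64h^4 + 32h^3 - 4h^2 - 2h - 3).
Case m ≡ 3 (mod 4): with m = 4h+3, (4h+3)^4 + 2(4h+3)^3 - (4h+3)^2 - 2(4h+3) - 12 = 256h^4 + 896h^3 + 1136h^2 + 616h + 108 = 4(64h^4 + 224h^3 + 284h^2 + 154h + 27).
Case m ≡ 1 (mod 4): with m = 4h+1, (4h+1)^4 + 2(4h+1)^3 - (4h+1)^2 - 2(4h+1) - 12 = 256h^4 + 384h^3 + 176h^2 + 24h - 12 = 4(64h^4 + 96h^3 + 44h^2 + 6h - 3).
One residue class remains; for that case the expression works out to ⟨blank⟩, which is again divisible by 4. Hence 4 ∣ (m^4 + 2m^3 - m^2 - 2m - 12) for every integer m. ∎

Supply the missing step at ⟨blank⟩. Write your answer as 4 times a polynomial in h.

4(64h^4 + 160h^3 + 140h^2 + 50h + 3)

The residues treated are {0, 3, 1}, so the missing case is m ≡ 2 (mod 4); write m = 4h+2.
Then (4h+2)^4 + 2(4h+2)^3 - (4h+2)^2 - 2(4h+2) - 12 = 256h^4 + 640h^3 + 560h^2 + 200h + 12 = 4(64h^4 + 160h^3 + 140h^2 + 50h + 3).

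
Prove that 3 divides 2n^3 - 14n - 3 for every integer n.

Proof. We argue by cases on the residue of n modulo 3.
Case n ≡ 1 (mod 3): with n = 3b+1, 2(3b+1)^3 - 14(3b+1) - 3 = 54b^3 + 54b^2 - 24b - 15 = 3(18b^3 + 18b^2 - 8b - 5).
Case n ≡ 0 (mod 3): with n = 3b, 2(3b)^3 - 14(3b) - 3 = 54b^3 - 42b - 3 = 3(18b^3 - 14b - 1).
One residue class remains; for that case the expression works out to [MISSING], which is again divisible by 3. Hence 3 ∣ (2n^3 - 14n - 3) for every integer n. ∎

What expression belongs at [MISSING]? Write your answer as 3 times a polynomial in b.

3(18b^3 + 36b^2 + 10b - 5)

Only n ≡ 2 (mod 3) is unaccounted for. Put n = 3b+2:
2(3b+2)^3 - 14(3b+2) - 3 expands to 54b^3 + 108b^2 + 30b - 15,
and factoring out 3 leaves 3(18b^3 + 36b^2 + 10b - 5).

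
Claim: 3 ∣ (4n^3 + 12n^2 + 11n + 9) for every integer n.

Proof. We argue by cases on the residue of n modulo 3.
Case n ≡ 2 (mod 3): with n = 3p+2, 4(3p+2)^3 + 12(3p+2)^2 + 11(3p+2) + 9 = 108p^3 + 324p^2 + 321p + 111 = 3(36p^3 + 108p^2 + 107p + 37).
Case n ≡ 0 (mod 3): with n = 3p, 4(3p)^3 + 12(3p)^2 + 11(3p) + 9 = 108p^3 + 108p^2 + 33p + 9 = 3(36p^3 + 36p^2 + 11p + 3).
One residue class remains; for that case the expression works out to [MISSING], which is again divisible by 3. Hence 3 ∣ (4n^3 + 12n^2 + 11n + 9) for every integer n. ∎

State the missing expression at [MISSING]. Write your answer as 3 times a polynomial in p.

3(36p^3 + 72p^2 + 47p + 12)

The residues treated are {2, 0}, so the missing case is n ≡ 1 (mod 3); write n = 3p+1.
Then 4(3p+1)^3 + 12(3p+1)^2 + 11(3p+1) + 9 = 108p^3 + 216p^2 + 141p + 36 = 3(36p^3 + 72p^2 + 47p + 12).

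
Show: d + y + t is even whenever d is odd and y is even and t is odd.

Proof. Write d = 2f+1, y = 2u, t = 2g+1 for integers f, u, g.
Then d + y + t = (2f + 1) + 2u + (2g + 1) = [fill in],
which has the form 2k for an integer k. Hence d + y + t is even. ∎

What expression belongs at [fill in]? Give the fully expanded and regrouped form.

Expanding: (2f + 1) + 2u + (2g + 1) = 2f + 2g + 2u + 2.
Every term is even; pulling out the factor of 2 gives 2(f + g + u + 1).

2(f + g + u + 1)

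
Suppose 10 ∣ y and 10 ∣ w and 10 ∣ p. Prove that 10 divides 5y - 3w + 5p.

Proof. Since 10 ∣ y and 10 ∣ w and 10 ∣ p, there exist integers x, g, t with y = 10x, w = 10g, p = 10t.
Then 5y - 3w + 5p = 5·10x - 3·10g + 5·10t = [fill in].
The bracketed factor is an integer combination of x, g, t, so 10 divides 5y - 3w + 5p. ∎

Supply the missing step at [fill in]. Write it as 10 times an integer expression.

10(-3g + 5t + 5x)

Pull the common 10 out of every term: 5·10x - 3·10g + 5·10t = 10(-3g + 5t + 5x).
-3g + 5t + 5x is an integer, which exhibits the divisibility.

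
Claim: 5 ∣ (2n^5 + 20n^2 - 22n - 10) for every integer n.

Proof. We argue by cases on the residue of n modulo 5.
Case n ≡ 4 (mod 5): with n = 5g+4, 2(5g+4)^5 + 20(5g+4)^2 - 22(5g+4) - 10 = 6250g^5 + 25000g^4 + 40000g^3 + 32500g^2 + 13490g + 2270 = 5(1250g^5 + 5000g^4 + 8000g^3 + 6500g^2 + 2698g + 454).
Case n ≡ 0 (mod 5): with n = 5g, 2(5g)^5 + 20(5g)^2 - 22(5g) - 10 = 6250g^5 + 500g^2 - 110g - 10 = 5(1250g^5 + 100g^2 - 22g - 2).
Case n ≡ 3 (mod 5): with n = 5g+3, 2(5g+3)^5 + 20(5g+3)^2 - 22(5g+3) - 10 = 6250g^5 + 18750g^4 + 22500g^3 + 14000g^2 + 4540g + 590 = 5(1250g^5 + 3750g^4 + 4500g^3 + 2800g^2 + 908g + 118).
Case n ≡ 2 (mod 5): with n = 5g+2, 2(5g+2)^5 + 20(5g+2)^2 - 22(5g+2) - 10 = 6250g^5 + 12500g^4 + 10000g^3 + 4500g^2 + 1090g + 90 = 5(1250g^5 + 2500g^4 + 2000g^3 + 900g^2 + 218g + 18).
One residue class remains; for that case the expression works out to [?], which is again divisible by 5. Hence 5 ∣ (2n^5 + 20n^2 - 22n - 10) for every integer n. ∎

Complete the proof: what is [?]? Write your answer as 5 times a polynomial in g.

The residues treated are {4, 0, 3, 2}, so the missing case is n ≡ 1 (mod 5); write n = 5g+1.
Then 2(5g+1)^5 + 20(5g+1)^2 - 22(5g+1) - 10 = 6250g^5 + 6250g^4 + 2500g^3 + 1000g^2 + 140g - 10 = 5(1250g^5 + 1250g^4 + 500g^3 + 200g^2 + 28g - 2).

5(1250g^5 + 1250g^4 + 500g^3 + 200g^2 + 28g - 2)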